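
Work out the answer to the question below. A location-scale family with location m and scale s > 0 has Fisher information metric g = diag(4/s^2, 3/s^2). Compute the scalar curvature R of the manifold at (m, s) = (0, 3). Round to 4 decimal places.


The metric has the form g = (A dm^2 + B ds^2)/s^2 with A = 4, B = 3.
Substitute u = sqrt(A/B)*m: g = B*(du^2 + ds^2)/s^2, i.e. B times the
Poincare upper half-plane metric, which has constant Gaussian curvature -1.
Scaling a 2D metric by a constant c divides the Gaussian curvature by c,
so K = -1/B = -1/(3) = -0.3333 everywhere (the point (m, s) = (0, 3) is irrelevant:
the curvature is constant).
Scalar curvature in dimension 2: R = 2K = -2/(3) = -0.6667.

-0.6667


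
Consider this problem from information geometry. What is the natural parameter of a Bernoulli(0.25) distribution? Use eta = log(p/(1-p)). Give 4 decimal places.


Natural parameter for Bernoulli: eta = log(p/(1-p)).
p = 0.25, 1-p = 0.75.
p/(1-p) = 0.333333.
eta = log(0.333333) = -1.0986

-1.0986


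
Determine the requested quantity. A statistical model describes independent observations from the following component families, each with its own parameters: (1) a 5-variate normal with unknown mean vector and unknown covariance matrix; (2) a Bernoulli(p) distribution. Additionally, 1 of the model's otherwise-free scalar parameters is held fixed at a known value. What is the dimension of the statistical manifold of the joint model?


The dimension of a statistical manifold equals the number of free
(independent) real parameters of the model. For a product of independent
blocks the parameter counts add.
- 5-variate normal: 5 (mean) + 5*6/2 = 15 (symmetric covariance) = 20.
- Bernoulli (p): 1.
Total = 20 + 1 = 21.
1 parameter(s) fixed at known values: 21 - 1 = 20.
Dimension = 20

20


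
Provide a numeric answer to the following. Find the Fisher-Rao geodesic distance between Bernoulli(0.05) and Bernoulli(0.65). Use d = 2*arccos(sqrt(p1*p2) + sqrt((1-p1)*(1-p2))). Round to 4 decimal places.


Geodesic distance on Bernoulli manifold:
d(p1,p2) = 2*arccos(sqrt(p1*p2) + sqrt((1-p1)*(1-p2))).
sqrt(p1*p2) = sqrt(0.05*0.65) = 0.180278.
sqrt((1-p1)*(1-p2)) = sqrt(0.95*0.35) = 0.576628.
arg = 0.180278 + 0.576628 = 0.756906.
d = 2*arccos(0.756906) = 1.4245

1.4245


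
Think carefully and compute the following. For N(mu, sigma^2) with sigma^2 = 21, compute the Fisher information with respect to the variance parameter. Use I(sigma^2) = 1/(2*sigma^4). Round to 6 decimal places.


Fisher information for variance: I(sigma^2) = 1/(2*sigma^4).
sigma^2 = 21, so sigma^4 = 441.
I = 1/(2*441) = 1/882 = 0.001134

0.001134


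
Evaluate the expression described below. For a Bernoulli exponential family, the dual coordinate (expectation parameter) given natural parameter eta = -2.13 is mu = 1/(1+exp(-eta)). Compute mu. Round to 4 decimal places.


Dual coordinate (expectation parameter) for Bernoulli:
mu = 1/(1+exp(-eta)).
eta = -2.13.
exp(-eta) = exp(2.13) = 8.414867.
mu = 1/(1+8.414867) = 0.1062

0.1062


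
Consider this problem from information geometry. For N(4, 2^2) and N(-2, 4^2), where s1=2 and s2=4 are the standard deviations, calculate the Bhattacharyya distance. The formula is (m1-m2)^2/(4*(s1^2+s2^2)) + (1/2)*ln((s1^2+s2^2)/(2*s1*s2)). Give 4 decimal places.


Bhattacharyya distance between two Gaussians:
DB = (m1-m2)^2/(4*(s1^2+s2^2)) + (1/2)*ln((s1^2+s2^2)/(2*s1*s2)).
(m1-m2)^2 = (6)^2 = 36.
s1^2+s2^2 = 4 + 16 = 20.
term1 = 36/80 = 0.45.
term2 = 0.5*ln(20/16.0) = 0.111572.
DB = 0.45 + 0.111572 = 0.5616

0.5616


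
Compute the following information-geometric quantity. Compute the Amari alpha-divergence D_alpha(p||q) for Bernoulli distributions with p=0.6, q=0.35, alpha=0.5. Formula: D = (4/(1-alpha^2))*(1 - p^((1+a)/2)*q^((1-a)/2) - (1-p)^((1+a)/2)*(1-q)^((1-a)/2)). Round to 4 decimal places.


Amari alpha-divergence:
D = (4/(1-alpha^2))*(1 - p^((1+a)/2)*q^((1-a)/2) - (1-p)^((1+a)/2)*(1-q)^((1-a)/2)).
alpha = 0.5, p = 0.6, q = 0.35.
e1 = (1+alpha)/2 = 0.75, e2 = (1-alpha)/2 = 0.25.
t1 = p^e1 * q^e2 = 0.6^0.75 * 0.35^0.25 = 0.524361.
t2 = (1-p)^e1 * (1-q)^e2 = 0.4^0.75 * 0.65^0.25 = 0.45162.
4/(1-alpha^2) = 5.333333.
D = 5.333333*(1 - 0.524361 - 0.45162) = 0.1281

0.1281


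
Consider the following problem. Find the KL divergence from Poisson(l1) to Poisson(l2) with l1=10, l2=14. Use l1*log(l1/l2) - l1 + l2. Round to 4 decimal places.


KL divergence for Poisson:
KL = l1*log(l1/l2) - l1 + l2.
l1 = 10, l2 = 14.
log(10/14) = -0.336472.
l1*log(l1/l2) = 10 * -0.336472 = -3.364722.
KL = -3.364722 - 10 + 14 = 0.6353

0.6353


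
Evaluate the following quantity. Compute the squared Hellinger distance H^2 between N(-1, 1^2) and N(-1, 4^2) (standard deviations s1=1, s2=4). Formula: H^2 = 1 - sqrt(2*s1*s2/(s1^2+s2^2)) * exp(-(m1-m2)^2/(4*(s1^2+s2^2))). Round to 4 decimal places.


Squared Hellinger distance for Gaussians:
H^2 = 1 - sqrt(2*s1*s2/(s1^2+s2^2)) * exp(-(m1-m2)^2/(4*(s1^2+s2^2))).
s1^2 = 1, s2^2 = 16, s1^2+s2^2 = 17.
sqrt(2*1*4/(17)) = 0.685994.
(m1-m2)^2 = (0)^2 = 0.
exp(-0/(4*17)) = exp(0.0) = 1.0.
H^2 = 1 - 0.685994*1.0 = 0.3140

0.3140


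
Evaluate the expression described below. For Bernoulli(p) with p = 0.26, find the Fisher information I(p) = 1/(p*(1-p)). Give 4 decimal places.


For Bernoulli(p), Fisher information is I(p) = 1/(p*(1-p)).
p = 0.26, 1-p = 0.74.
p*(1-p) = 0.1924.
I(p) = 1/0.1924 = 5.1975

5.1975


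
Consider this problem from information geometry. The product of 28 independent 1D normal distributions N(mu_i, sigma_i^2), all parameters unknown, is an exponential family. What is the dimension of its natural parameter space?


Exponential family dimension calculation:
Each univariate normal has two natural parameters (mu/sigma^2 and -1/(2 sigma^2)).
With 28 independent components, dim = 2 * 28 = 56.

56


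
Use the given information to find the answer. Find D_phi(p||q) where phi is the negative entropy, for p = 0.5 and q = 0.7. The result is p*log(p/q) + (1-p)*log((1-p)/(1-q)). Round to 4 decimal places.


Bregman divergence with negative entropy generator:
D = p*log(p/q) + (1-p)*log((1-p)/(1-q)).
p = 0.5, q = 0.7.
p*log(p/q) = 0.5*log(0.5/0.7) = -0.168236.
(1-p)*log((1-p)/(1-q)) = 0.5*log(0.5/0.3) = 0.255413.
D = -0.168236 + 0.255413 = 0.0872

0.0872


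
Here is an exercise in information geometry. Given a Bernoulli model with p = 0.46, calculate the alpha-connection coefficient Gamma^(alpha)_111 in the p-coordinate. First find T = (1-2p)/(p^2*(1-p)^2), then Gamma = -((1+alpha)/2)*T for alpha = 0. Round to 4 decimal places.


Skewness (Amari-Chentsov) tensor: T = (1-2p)/(p^2*(1-p)^2).
p = 0.46, 1-2p = 0.08, p^2 = 0.2116, (1-p)^2 = 0.2916.
T = 0.08/(0.2116 * 0.2916) = 1.296543.
In the p-coordinate, Gamma^(alpha) = Gamma^(0) - (alpha/2)*T with Gamma^(0) = (1/2)*g'(p) = -T/2,
so Gamma^(alpha) = -((1+alpha)/2)*T.
alpha = 0, -(1+alpha)/2 = -0.5.
Gamma = -0.5 * 1.296543 = -0.6483

-0.6483


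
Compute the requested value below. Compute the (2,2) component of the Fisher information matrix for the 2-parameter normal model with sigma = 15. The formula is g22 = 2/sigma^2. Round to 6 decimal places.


For the 2-parameter normal family, the Fisher metric has:
  g11 = 1/sigma^2, g22 = 2/sigma^2.
sigma = 15, sigma^2 = 225.
g22 = 0.008889

0.008889


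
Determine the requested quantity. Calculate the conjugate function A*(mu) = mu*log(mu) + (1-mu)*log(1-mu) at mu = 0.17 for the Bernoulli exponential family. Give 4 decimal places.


Legendre transform for Bernoulli:
A*(mu) = mu*log(mu) + (1-mu)*log(1-mu).
mu = 0.17, 1-mu = 0.83.
mu*log(mu) = 0.17*log(0.17) = -0.301233.
(1-mu)*log(1-mu) = 0.83*log(0.83) = -0.154654.
A* = -0.301233 + -0.154654 = -0.4559

-0.4559


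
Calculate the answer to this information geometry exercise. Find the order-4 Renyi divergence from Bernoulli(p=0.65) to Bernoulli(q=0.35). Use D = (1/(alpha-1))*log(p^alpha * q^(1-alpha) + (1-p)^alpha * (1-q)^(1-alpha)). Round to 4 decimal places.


Renyi divergence of order alpha between Bernoulli distributions:
D = (1/(alpha-1))*log(p^alpha * q^(1-alpha) + (1-p)^alpha * (1-q)^(1-alpha)).
alpha = 4, p = 0.65, q = 0.35.
p^alpha * q^(1-alpha) = 0.65^4 * 0.35^-3 = 4.163411.
(1-p)^alpha * (1-q)^(1-alpha) = 0.35^4 * 0.65^-3 = 0.054643.
sum = 4.163411 + 0.054643 = 4.218054.
D = (1/3)*log(4.218054) = 0.4798

0.4798


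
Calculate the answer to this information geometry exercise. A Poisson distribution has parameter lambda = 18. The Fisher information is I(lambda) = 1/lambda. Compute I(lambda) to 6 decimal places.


Fisher information for Poisson: I(lambda) = 1/lambda.
lambda = 18.
I(lambda) = 1/18 = 0.055556

0.055556


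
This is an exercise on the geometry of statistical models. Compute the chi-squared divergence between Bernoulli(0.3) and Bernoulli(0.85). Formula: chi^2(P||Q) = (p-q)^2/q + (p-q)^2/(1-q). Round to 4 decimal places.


Chi-squared divergence between Bernoulli distributions:
chi^2 = (p-q)^2/q + (p-q)^2/(1-q).
p = 0.3, q = 0.85, p-q = -0.55.
(p-q)^2 = 0.3025.
term1 = 0.3025/0.85 = 0.355882.
term2 = 0.3025/0.15 = 2.016667.
chi^2 = 0.355882 + 2.016667 = 2.3725

2.3725


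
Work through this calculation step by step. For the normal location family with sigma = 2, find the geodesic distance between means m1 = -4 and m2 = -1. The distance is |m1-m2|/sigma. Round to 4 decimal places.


On the fixed-variance normal subfamily, geodesic distance = |m1-m2|/sigma.
|-4 - -1| = 3.
sigma = 2.
d = 3/2 = 1.5000

1.5000


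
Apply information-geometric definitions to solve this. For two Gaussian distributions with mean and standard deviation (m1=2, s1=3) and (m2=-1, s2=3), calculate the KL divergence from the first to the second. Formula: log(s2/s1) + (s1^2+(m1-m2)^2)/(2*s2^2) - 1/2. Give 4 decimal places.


KL divergence between normal distributions:
KL = log(s2/s1) + (s1^2 + (m1-m2)^2)/(2*s2^2) - 1/2.
log(3/3) = 0.0.
(3^2 + (2--1)^2)/(2*3^2) = (9 + 9)/18 = 1.0.
KL = 0.0 + 1.0 - 0.5 = 0.5000

0.5000


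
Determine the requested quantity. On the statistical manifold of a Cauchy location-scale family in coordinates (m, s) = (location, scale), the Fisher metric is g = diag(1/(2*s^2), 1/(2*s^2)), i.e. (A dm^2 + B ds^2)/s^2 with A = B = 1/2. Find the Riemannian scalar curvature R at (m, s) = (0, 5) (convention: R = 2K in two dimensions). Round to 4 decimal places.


The metric has the form g = (A dm^2 + B ds^2)/s^2 with A = 1/2, B = 1/2.
Substitute u = sqrt(A/B)*m: g = B*(du^2 + ds^2)/s^2, i.e. B times the
Poincare upper half-plane metric, which has constant Gaussian curvature -1.
Scaling a 2D metric by a constant c divides the Gaussian curvature by c,
so K = -1/B = -1/(1/2) = -2.0000 everywhere (the point (m, s) = (0, 5) is irrelevant:
the curvature is constant).
Scalar curvature in dimension 2: R = 2K = -2/(1/2) = -4.0000.

-4.0000


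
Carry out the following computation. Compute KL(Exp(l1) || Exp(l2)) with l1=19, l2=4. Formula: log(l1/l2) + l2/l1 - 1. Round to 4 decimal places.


KL divergence for exponential family:
KL = log(l1/l2) + l2/l1 - 1.
log(19/4) = 1.558145.
4/19 = 0.210526.
KL = 1.558145 + 0.210526 - 1 = 0.7687

0.7687


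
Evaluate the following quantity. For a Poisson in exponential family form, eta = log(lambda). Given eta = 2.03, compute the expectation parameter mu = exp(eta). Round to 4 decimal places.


Expectation parameter for Poisson exponential family:
mu = exp(eta).
eta = 2.03.
mu = exp(2.03) = 7.6141

7.6141


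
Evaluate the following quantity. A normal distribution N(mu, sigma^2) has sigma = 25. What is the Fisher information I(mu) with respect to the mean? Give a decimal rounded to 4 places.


The Fisher information for the mean of a normal distribution is I(mu) = 1/sigma^2.
sigma = 25, so sigma^2 = 625.
I(mu) = 1/625 = 0.0016

0.0016


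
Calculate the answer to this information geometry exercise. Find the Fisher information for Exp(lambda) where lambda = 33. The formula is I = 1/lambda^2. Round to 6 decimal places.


Fisher information for exponential: I(lambda) = 1/lambda^2.
lambda = 33, lambda^2 = 1089.
I = 1/1089 = 0.000918

0.000918


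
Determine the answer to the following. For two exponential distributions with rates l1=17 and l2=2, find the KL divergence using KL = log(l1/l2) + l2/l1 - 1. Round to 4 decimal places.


KL divergence for exponential family:
KL = log(l1/l2) + l2/l1 - 1.
log(17/2) = 2.140066.
2/17 = 0.117647.
KL = 2.140066 + 0.117647 - 1 = 1.2577

1.2577


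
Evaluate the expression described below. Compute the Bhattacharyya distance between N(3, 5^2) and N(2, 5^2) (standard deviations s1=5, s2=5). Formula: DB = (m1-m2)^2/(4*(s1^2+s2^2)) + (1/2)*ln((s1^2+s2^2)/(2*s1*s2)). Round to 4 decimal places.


Bhattacharyya distance between two Gaussians:
DB = (m1-m2)^2/(4*(s1^2+s2^2)) + (1/2)*ln((s1^2+s2^2)/(2*s1*s2)).
(m1-m2)^2 = (1)^2 = 1.
s1^2+s2^2 = 25 + 25 = 50.
term1 = 1/200 = 0.005.
term2 = 0.5*ln(50/50.0) = 0.0.
DB = 0.005 + 0.0 = 0.0050

0.0050


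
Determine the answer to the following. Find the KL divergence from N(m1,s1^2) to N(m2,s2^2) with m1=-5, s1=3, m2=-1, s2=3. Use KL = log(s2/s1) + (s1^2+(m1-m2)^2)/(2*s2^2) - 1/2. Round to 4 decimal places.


KL divergence between normal distributions:
KL = log(s2/s1) + (s1^2 + (m1-m2)^2)/(2*s2^2) - 1/2.
log(3/3) = 0.0.
(3^2 + (-5--1)^2)/(2*3^2) = (9 + 16)/18 = 1.388889.
KL = 0.0 + 1.388889 - 0.5 = 0.8889

0.8889


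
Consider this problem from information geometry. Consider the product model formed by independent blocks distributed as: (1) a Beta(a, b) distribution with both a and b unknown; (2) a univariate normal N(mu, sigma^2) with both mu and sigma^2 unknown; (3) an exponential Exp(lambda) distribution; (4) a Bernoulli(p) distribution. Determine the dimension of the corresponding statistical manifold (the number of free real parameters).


The dimension of a statistical manifold equals the number of free
(independent) real parameters of the model. For a product of independent
blocks the parameter counts add.
- Beta (a, b): 2.
- normal (mu, sigma^2): 2.
- exponential (lambda): 1.
- Bernoulli (p): 1.
Total = 2 + 2 + 1 + 1 = 6.
Dimension = 6

6


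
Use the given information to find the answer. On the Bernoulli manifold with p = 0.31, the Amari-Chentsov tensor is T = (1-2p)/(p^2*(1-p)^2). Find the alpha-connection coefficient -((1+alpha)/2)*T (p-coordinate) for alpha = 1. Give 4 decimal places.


Skewness (Amari-Chentsov) tensor: T = (1-2p)/(p^2*(1-p)^2).
p = 0.31, 1-2p = 0.38, p^2 = 0.0961, (1-p)^2 = 0.4761.
T = 0.38/(0.0961 * 0.4761) = 8.305428.
In the p-coordinate, Gamma^(alpha) = Gamma^(0) - (alpha/2)*T with Gamma^(0) = (1/2)*g'(p) = -T/2,
so Gamma^(alpha) = -((1+alpha)/2)*T.
alpha = 1, -(1+alpha)/2 = -1.0.
Gamma = -1.0 * 8.305428 = -8.3054

-8.3054


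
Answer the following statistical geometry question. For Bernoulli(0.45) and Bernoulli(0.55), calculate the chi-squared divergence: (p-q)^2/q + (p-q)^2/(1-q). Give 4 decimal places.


Chi-squared divergence between Bernoulli distributions:
chi^2 = (p-q)^2/q + (p-q)^2/(1-q).
p = 0.45, q = 0.55, p-q = -0.1.
(p-q)^2 = 0.01.
term1 = 0.01/0.55 = 0.018182.
term2 = 0.01/0.45 = 0.022222.
chi^2 = 0.018182 + 0.022222 = 0.0404

0.0404


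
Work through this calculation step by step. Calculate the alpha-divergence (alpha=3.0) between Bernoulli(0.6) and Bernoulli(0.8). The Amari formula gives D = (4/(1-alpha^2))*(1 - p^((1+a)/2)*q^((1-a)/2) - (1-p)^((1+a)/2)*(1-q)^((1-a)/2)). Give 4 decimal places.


Amari alpha-divergence:
D = (4/(1-alpha^2))*(1 - p^((1+a)/2)*q^((1-a)/2) - (1-p)^((1+a)/2)*(1-q)^((1-a)/2)).
alpha = 3.0, p = 0.6, q = 0.8.
e1 = (1+alpha)/2 = 2.0, e2 = (1-alpha)/2 = -1.0.
t1 = p^e1 * q^e2 = 0.6^2.0 * 0.8^-1.0 = 0.45.
t2 = (1-p)^e1 * (1-q)^e2 = 0.4^2.0 * 0.2^-1.0 = 0.8.
4/(1-alpha^2) = -0.5.
D = -0.5*(1 - 0.45 - 0.8) = 0.1250

0.1250


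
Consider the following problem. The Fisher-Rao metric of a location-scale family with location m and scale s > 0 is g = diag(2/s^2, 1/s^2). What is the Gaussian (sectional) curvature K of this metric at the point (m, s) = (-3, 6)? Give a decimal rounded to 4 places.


The metric has the form g = (A dm^2 + B ds^2)/s^2 with A = 2, B = 1.
Substitute u = sqrt(A/B)*m: g = B*(du^2 + ds^2)/s^2, i.e. B times the
Poincare upper half-plane metric, which has constant Gaussian curvature -1.
Scaling a 2D metric by a constant c divides the Gaussian curvature by c,
so K = -1/B = -1/(1) = -1.0000 everywhere (the point (m, s) = (-3, 6) is irrelevant:
the curvature is constant).
The requested Gaussian curvature is K = -1.0000.

-1.0000


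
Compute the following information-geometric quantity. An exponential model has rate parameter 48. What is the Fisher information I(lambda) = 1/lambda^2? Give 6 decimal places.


Fisher information for exponential: I(lambda) = 1/lambda^2.
lambda = 48, lambda^2 = 2304.
I = 1/2304 = 0.000434

0.000434


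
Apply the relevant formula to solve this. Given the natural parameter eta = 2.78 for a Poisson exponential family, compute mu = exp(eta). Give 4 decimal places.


Expectation parameter for Poisson exponential family:
mu = exp(eta).
eta = 2.78.
mu = exp(2.78) = 16.1190

16.1190


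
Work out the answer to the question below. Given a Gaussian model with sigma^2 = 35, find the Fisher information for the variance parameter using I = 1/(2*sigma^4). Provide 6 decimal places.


Fisher information for variance: I(sigma^2) = 1/(2*sigma^4).
sigma^2 = 35, so sigma^4 = 1225.
I = 1/(2*1225) = 1/2450 = 0.000408

0.000408


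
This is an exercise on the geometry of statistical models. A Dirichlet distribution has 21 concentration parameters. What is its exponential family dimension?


Exponential family dimension calculation:
Dirichlet with 21 components has 21 natural parameters.

21


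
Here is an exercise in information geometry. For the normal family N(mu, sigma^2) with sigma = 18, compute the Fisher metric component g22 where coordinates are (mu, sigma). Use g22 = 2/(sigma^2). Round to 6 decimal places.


For the 2-parameter normal family, the Fisher metric has:
  g11 = 1/sigma^2, g22 = 2/sigma^2.
sigma = 18, sigma^2 = 324.
g22 = 0.006173

0.006173


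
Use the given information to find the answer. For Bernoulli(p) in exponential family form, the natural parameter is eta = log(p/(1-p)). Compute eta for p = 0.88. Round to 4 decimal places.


Natural parameter for Bernoulli: eta = log(p/(1-p)).
p = 0.88, 1-p = 0.12.
p/(1-p) = 7.333333.
eta = log(7.333333) = 1.9924

1.9924


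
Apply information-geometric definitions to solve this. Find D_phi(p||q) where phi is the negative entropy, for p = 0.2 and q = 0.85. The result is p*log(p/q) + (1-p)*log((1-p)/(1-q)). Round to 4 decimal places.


Bregman divergence with negative entropy generator:
D = p*log(p/q) + (1-p)*log((1-p)/(1-q)).
p = 0.2, q = 0.85.
p*log(p/q) = 0.2*log(0.2/0.85) = -0.289384.
(1-p)*log((1-p)/(1-q)) = 0.8*log(0.8/0.15) = 1.339181.
D = -0.289384 + 1.339181 = 1.0498

1.0498


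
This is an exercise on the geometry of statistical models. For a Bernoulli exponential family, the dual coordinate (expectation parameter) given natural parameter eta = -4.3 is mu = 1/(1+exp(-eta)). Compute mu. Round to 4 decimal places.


Dual coordinate (expectation parameter) for Bernoulli:
mu = 1/(1+exp(-eta)).
eta = -4.3.
exp(-eta) = exp(4.3) = 73.699794.
mu = 1/(1+73.699794) = 0.0134

0.0134


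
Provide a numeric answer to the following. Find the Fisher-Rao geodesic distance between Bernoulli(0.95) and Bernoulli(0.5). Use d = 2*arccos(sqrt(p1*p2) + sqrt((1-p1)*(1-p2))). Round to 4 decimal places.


Geodesic distance on Bernoulli manifold:
d(p1,p2) = 2*arccos(sqrt(p1*p2) + sqrt((1-p1)*(1-p2))).
sqrt(p1*p2) = sqrt(0.95*0.5) = 0.689202.
sqrt((1-p1)*(1-p2)) = sqrt(0.05*0.5) = 0.158114.
arg = 0.689202 + 0.158114 = 0.847316.
d = 2*arccos(0.847316) = 1.1198

1.1198


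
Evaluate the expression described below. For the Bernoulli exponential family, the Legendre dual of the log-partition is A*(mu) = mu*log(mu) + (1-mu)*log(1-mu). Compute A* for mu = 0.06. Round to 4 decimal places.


Legendre transform for Bernoulli:
A*(mu) = mu*log(mu) + (1-mu)*log(1-mu).
mu = 0.06, 1-mu = 0.94.
mu*log(mu) = 0.06*log(0.06) = -0.168805.
(1-mu)*log(1-mu) = 0.94*log(0.94) = -0.058163.
A* = -0.168805 + -0.058163 = -0.2270

-0.2270


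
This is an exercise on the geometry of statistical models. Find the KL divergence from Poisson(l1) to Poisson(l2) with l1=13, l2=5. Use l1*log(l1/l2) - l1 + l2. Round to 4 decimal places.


KL divergence for Poisson:
KL = l1*log(l1/l2) - l1 + l2.
l1 = 13, l2 = 5.
log(13/5) = 0.955511.
l1*log(l1/l2) = 13 * 0.955511 = 12.421649.
KL = 12.421649 - 13 + 5 = 4.4216

4.4216


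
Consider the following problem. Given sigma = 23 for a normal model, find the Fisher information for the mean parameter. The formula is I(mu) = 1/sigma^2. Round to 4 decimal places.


The Fisher information for the mean of a normal distribution is I(mu) = 1/sigma^2.
sigma = 23, so sigma^2 = 529.
I(mu) = 1/529 = 0.0019

0.0019


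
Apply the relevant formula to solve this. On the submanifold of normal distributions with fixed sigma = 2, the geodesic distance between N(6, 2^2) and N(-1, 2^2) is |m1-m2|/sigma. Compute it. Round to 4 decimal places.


On the fixed-variance normal subfamily, geodesic distance = |m1-m2|/sigma.
|6 - -1| = 7.
sigma = 2.
d = 7/2 = 3.5000

3.5000


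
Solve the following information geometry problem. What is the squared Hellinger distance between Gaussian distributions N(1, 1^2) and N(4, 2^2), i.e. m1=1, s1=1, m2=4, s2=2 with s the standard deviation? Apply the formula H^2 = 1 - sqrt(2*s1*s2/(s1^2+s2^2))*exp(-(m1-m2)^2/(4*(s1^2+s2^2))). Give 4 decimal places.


Squared Hellinger distance for Gaussians:
H^2 = 1 - sqrt(2*s1*s2/(s1^2+s2^2)) * exp(-(m1-m2)^2/(4*(s1^2+s2^2))).
s1^2 = 1, s2^2 = 4, s1^2+s2^2 = 5.
sqrt(2*1*2/(5)) = 0.894427.
(m1-m2)^2 = (-3)^2 = 9.
exp(-9/(4*5)) = exp(-0.45) = 0.637628.
H^2 = 1 - 0.894427*0.637628 = 0.4297

0.4297


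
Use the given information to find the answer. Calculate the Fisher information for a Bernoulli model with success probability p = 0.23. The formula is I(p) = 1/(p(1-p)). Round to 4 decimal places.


For Bernoulli(p), Fisher information is I(p) = 1/(p*(1-p)).
p = 0.23, 1-p = 0.77.
p*(1-p) = 0.1771.
I(p) = 1/0.1771 = 5.6465

5.6465


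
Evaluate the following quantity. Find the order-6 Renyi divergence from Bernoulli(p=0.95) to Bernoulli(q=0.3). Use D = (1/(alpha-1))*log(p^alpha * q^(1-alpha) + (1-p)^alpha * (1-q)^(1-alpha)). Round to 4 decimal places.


Renyi divergence of order alpha between Bernoulli distributions:
D = (1/(alpha-1))*log(p^alpha * q^(1-alpha) + (1-p)^alpha * (1-q)^(1-alpha)).
alpha = 6, p = 0.95, q = 0.3.
p^alpha * q^(1-alpha) = 0.95^6 * 0.3^-5 = 302.506951.
(1-p)^alpha * (1-q)^(1-alpha) = 0.05^6 * 0.7^-5 = 0.0.
sum = 302.506951 + 0.0 = 302.506951.
D = (1/5)*log(302.506951) = 1.1424

1.1424


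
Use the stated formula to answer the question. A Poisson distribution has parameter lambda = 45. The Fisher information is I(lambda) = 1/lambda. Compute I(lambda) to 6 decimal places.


Fisher information for Poisson: I(lambda) = 1/lambda.
lambda = 45.
I(lambda) = 1/45 = 0.022222

0.022222


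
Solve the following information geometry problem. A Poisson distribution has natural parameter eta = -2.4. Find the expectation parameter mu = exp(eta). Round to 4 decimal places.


Expectation parameter for Poisson exponential family:
mu = exp(eta).
eta = -2.4.
mu = exp(-2.4) = 0.0907

0.0907


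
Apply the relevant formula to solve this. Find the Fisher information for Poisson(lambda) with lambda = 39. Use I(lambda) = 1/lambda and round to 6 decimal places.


Fisher information for Poisson: I(lambda) = 1/lambda.
lambda = 39.
I(lambda) = 1/39 = 0.025641

0.025641


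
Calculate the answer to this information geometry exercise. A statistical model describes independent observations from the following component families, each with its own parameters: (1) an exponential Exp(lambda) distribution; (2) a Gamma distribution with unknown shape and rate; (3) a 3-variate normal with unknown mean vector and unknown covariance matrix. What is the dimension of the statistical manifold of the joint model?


The dimension of a statistical manifold equals the number of free
(independent) real parameters of the model. For a product of independent
blocks the parameter counts add.
- exponential (lambda): 1.
- Gamma (shape, rate): 2.
- 3-variate normal: 3 (mean) + 3*4/2 = 6 (symmetric covariance) = 9.
Total = 1 + 2 + 9 = 12.
Dimension = 12

12


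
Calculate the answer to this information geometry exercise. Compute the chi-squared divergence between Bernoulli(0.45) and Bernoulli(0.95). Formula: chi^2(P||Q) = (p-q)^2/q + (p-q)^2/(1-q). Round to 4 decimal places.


Chi-squared divergence between Bernoulli distributions:
chi^2 = (p-q)^2/q + (p-q)^2/(1-q).
p = 0.45, q = 0.95, p-q = -0.5.
(p-q)^2 = 0.25.
term1 = 0.25/0.95 = 0.263158.
term2 = 0.25/0.05 = 5.0.
chi^2 = 0.263158 + 5.0 = 5.2632

5.2632


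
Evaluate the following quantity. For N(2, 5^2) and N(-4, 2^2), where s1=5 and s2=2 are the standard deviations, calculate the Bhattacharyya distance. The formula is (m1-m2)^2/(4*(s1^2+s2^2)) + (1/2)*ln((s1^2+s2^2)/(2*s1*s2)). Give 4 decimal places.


Bhattacharyya distance between two Gaussians:
DB = (m1-m2)^2/(4*(s1^2+s2^2)) + (1/2)*ln((s1^2+s2^2)/(2*s1*s2)).
(m1-m2)^2 = (6)^2 = 36.
s1^2+s2^2 = 25 + 4 = 29.
term1 = 36/116 = 0.310345.
term2 = 0.5*ln(29/20.0) = 0.185782.
DB = 0.310345 + 0.185782 = 0.4961

0.4961


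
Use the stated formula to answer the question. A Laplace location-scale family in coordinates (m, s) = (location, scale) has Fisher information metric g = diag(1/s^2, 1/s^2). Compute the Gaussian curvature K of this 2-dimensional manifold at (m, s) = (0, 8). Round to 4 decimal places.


The metric has the form g = (A dm^2 + B ds^2)/s^2 with A = 1, B = 1.
Substitute u = sqrt(A/B)*m: g = B*(du^2 + ds^2)/s^2, i.e. B times the
Poincare upper half-plane metric, which has constant Gaussian curvature -1.
Scaling a 2D metric by a constant c divides the Gaussian curvature by c,
so K = -1/B = -1/(1) = -1.0000 everywhere (the point (m, s) = (0, 8) is irrelevant:
the curvature is constant).
The requested Gaussian curvature is K = -1.0000.

-1.0000


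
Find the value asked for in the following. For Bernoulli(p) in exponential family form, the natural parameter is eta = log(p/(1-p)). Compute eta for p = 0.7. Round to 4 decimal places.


Natural parameter for Bernoulli: eta = log(p/(1-p)).
p = 0.7, 1-p = 0.3.
p/(1-p) = 2.333333.
eta = log(2.333333) = 0.8473

0.8473


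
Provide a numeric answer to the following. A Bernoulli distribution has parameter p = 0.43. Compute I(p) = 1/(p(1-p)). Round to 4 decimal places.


For Bernoulli(p), Fisher information is I(p) = 1/(p*(1-p)).
p = 0.43, 1-p = 0.57.
p*(1-p) = 0.2451.
I(p) = 1/0.2451 = 4.0800

4.0800


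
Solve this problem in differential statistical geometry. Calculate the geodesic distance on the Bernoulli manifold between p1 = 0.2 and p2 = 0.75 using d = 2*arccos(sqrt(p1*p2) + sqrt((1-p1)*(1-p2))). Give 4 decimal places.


Geodesic distance on Bernoulli manifold:
d(p1,p2) = 2*arccos(sqrt(p1*p2) + sqrt((1-p1)*(1-p2))).
sqrt(p1*p2) = sqrt(0.2*0.75) = 0.387298.
sqrt((1-p1)*(1-p2)) = sqrt(0.8*0.25) = 0.447214.
arg = 0.387298 + 0.447214 = 0.834512.
d = 2*arccos(0.834512) = 1.1671

1.1671


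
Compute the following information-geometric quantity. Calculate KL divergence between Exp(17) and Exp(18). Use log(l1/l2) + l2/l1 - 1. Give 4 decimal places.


KL divergence for exponential family:
KL = log(l1/l2) + l2/l1 - 1.
log(17/18) = -0.057158.
18/17 = 1.058824.
KL = -0.057158 + 1.058824 - 1 = 0.0017

0.0017


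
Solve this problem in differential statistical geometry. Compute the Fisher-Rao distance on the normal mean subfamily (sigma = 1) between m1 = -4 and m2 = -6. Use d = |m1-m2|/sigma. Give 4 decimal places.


On the fixed-variance normal subfamily, geodesic distance = |m1-m2|/sigma.
|-4 - -6| = 2.
sigma = 1.
d = 2/1 = 2.0000

2.0000


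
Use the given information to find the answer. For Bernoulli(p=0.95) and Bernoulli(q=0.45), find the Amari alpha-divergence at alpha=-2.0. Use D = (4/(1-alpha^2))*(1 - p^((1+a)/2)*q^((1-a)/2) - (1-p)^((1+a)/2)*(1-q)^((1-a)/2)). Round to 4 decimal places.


Amari alpha-divergence:
D = (4/(1-alpha^2))*(1 - p^((1+a)/2)*q^((1-a)/2) - (1-p)^((1+a)/2)*(1-q)^((1-a)/2)).
alpha = -2.0, p = 0.95, q = 0.45.
e1 = (1+alpha)/2 = -0.5, e2 = (1-alpha)/2 = 1.5.
t1 = p^e1 * q^e2 = 0.95^-0.5 * 0.45^1.5 = 0.309711.
t2 = (1-p)^e1 * (1-q)^e2 = 0.05^-0.5 * 0.55^1.5 = 1.824144.
4/(1-alpha^2) = -1.333333.
D = -1.333333*(1 - 0.309711 - 1.824144) = 1.5118

1.5118


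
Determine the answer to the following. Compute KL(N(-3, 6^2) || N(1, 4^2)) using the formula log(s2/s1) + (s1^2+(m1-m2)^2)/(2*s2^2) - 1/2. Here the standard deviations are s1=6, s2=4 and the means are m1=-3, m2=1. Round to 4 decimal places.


KL divergence between normal distributions:
KL = log(s2/s1) + (s1^2 + (m1-m2)^2)/(2*s2^2) - 1/2.
log(4/6) = -0.405465.
(6^2 + (-3-1)^2)/(2*4^2) = (36 + 16)/32 = 1.625.
KL = -0.405465 + 1.625 - 0.5 = 0.7195

0.7195


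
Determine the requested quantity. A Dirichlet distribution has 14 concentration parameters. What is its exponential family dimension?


Exponential family dimension calculation:
Dirichlet with 14 components has 14 natural parameters.

14


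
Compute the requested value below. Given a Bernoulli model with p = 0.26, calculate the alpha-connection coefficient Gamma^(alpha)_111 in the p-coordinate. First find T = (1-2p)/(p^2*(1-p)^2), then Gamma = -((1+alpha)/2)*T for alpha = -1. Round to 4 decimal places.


Skewness (Amari-Chentsov) tensor: T = (1-2p)/(p^2*(1-p)^2).
p = 0.26, 1-2p = 0.48, p^2 = 0.0676, (1-p)^2 = 0.5476.
T = 0.48/(0.0676 * 0.5476) = 12.966749.
In the p-coordinate, Gamma^(alpha) = Gamma^(0) - (alpha/2)*T with Gamma^(0) = (1/2)*g'(p) = -T/2,
so Gamma^(alpha) = -((1+alpha)/2)*T.
alpha = -1, -(1+alpha)/2 = 0.0.
Gamma = 0.0 * 12.966749 = 0.0000

0.0000


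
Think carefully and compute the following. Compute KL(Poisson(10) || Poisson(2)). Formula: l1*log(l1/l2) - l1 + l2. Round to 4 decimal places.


KL divergence for Poisson:
KL = l1*log(l1/l2) - l1 + l2.
l1 = 10, l2 = 2.
log(10/2) = 1.609438.
l1*log(l1/l2) = 10 * 1.609438 = 16.094379.
KL = 16.094379 - 10 + 2 = 8.0944

8.0944


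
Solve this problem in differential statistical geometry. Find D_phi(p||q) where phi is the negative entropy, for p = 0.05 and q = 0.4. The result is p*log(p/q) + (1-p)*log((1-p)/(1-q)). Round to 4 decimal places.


Bregman divergence with negative entropy generator:
D = p*log(p/q) + (1-p)*log((1-p)/(1-q)).
p = 0.05, q = 0.4.
p*log(p/q) = 0.05*log(0.05/0.4) = -0.103972.
(1-p)*log((1-p)/(1-q)) = 0.95*log(0.95/0.6) = 0.436556.
D = -0.103972 + 0.436556 = 0.3326

0.3326


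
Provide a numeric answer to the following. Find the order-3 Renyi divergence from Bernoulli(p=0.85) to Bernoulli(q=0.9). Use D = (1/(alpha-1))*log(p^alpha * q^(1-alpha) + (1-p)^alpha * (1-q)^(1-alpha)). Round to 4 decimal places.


Renyi divergence of order alpha between Bernoulli distributions:
D = (1/(alpha-1))*log(p^alpha * q^(1-alpha) + (1-p)^alpha * (1-q)^(1-alpha)).
alpha = 3, p = 0.85, q = 0.9.
p^alpha * q^(1-alpha) = 0.85^3 * 0.9^-2 = 0.758179.
(1-p)^alpha * (1-q)^(1-alpha) = 0.15^3 * 0.1^-2 = 0.3375.
sum = 0.758179 + 0.3375 = 1.095679.
D = (1/2)*log(1.095679) = 0.0457

0.0457


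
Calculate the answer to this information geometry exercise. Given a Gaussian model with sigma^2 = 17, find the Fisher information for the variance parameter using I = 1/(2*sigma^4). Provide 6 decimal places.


Fisher information for variance: I(sigma^2) = 1/(2*sigma^4).
sigma^2 = 17, so sigma^4 = 289.
I = 1/(2*289) = 1/578 = 0.001730

0.001730


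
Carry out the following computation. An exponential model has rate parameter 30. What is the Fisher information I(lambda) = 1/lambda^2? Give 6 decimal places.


Fisher information for exponential: I(lambda) = 1/lambda^2.
lambda = 30, lambda^2 = 900.
I = 1/900 = 0.001111

0.001111


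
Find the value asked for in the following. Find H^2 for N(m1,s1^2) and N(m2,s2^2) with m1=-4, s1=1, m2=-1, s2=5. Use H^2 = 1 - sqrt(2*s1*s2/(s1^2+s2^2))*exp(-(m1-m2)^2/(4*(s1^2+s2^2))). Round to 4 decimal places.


Squared Hellinger distance for Gaussians:
H^2 = 1 - sqrt(2*s1*s2/(s1^2+s2^2)) * exp(-(m1-m2)^2/(4*(s1^2+s2^2))).
s1^2 = 1, s2^2 = 25, s1^2+s2^2 = 26.
sqrt(2*1*5/(26)) = 0.620174.
(m1-m2)^2 = (-3)^2 = 9.
exp(-9/(4*26)) = exp(-0.086538) = 0.9171.
H^2 = 1 - 0.620174*0.9171 = 0.4312

0.4312


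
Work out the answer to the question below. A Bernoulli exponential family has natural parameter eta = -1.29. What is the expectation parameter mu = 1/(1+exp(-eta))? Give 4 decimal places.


Dual coordinate (expectation parameter) for Bernoulli:
mu = 1/(1+exp(-eta)).
eta = -1.29.
exp(-eta) = exp(1.29) = 3.632787.
mu = 1/(1+3.632787) = 0.2159

0.2159


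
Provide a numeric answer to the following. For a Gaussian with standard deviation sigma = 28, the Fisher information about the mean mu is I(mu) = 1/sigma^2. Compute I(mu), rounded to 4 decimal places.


The Fisher information for the mean of a normal distribution is I(mu) = 1/sigma^2.
sigma = 28, so sigma^2 = 784.
I(mu) = 1/784 = 0.0013

0.0013


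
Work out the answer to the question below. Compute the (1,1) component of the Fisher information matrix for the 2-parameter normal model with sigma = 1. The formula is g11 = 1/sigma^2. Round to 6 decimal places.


For the 2-parameter normal family, the Fisher metric has:
  g11 = 1/sigma^2, g22 = 2/sigma^2.
sigma = 1, sigma^2 = 1.
g11 = 1.000000

1.000000


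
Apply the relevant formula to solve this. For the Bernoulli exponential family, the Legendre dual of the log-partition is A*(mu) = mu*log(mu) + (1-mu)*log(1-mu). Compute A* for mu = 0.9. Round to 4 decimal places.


Legendre transform for Bernoulli:
A*(mu) = mu*log(mu) + (1-mu)*log(1-mu).
mu = 0.9, 1-mu = 0.1.
mu*log(mu) = 0.9*log(0.9) = -0.094824.
(1-mu)*log(1-mu) = 0.1*log(0.1) = -0.230259.
A* = -0.094824 + -0.230259 = -0.3251

-0.3251


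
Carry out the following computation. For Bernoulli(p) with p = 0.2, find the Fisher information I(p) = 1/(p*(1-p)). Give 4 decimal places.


For Bernoulli(p), Fisher information is I(p) = 1/(p*(1-p)).
p = 0.2, 1-p = 0.8.
p*(1-p) = 0.16.
I(p) = 1/0.16 = 6.2500

6.2500


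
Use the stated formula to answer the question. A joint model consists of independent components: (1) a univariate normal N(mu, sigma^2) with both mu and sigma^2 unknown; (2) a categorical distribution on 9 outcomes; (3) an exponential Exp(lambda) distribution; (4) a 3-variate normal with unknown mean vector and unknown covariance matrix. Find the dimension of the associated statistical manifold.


The dimension of a statistical manifold equals the number of free
(independent) real parameters of the model. For a product of independent
blocks the parameter counts add.
- normal (mu, sigma^2): 2.
- categorical on 9 outcomes (probabilities sum to 1): 9-1 = 8.
- exponential (lambda): 1.
- 3-variate normal: 3 (mean) + 3*4/2 = 6 (symmetric covariance) = 9.
Total = 2 + 8 + 1 + 9 = 20.
Dimension = 20

20


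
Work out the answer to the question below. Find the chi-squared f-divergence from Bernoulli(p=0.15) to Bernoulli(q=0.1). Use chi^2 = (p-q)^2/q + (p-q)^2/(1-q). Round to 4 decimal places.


Chi-squared divergence between Bernoulli distributions:
chi^2 = (p-q)^2/q + (p-q)^2/(1-q).
p = 0.15, q = 0.1, p-q = 0.05.
(p-q)^2 = 0.0025.
term1 = 0.0025/0.1 = 0.025.
term2 = 0.0025/0.9 = 0.002778.
chi^2 = 0.025 + 0.002778 = 0.0278

0.0278


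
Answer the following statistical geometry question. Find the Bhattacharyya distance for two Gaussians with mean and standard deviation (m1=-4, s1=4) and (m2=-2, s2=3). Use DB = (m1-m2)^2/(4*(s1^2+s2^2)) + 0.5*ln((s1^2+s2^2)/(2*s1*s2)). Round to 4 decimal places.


Bhattacharyya distance between two Gaussians:
DB = (m1-m2)^2/(4*(s1^2+s2^2)) + (1/2)*ln((s1^2+s2^2)/(2*s1*s2)).
(m1-m2)^2 = (-2)^2 = 4.
s1^2+s2^2 = 16 + 9 = 25.
term1 = 4/100 = 0.04.
term2 = 0.5*ln(25/24.0) = 0.020411.
DB = 0.04 + 0.020411 = 0.0604

0.0604


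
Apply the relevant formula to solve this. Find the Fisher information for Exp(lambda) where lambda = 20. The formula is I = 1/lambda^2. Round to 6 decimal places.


Fisher information for exponential: I(lambda) = 1/lambda^2.
lambda = 20, lambda^2 = 400.
I = 1/400 = 0.002500

0.002500


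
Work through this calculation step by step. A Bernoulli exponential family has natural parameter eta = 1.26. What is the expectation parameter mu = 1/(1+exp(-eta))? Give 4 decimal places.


Dual coordinate (expectation parameter) for Bernoulli:
mu = 1/(1+exp(-eta)).
eta = 1.26.
exp(-eta) = exp(-1.26) = 0.283654.
mu = 1/(1+0.283654) = 0.7790

0.7790


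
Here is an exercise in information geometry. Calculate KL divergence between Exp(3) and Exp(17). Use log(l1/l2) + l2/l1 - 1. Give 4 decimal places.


KL divergence for exponential family:
KL = log(l1/l2) + l2/l1 - 1.
log(3/17) = -1.734601.
17/3 = 5.666667.
KL = -1.734601 + 5.666667 - 1 = 2.9321

2.9321


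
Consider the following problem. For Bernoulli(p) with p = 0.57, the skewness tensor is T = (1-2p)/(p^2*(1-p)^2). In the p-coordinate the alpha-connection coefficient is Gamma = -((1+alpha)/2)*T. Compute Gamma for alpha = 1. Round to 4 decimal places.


Skewness (Amari-Chentsov) tensor: T = (1-2p)/(p^2*(1-p)^2).
p = 0.57, 1-2p = -0.14, p^2 = 0.3249, (1-p)^2 = 0.1849.
T = -0.14/(0.3249 * 0.1849) = -2.330459.
In the p-coordinate, Gamma^(alpha) = Gamma^(0) - (alpha/2)*T with Gamma^(0) = (1/2)*g'(p) = -T/2,
so Gamma^(alpha) = -((1+alpha)/2)*T.
alpha = 1, -(1+alpha)/2 = -1.0.
Gamma = -1.0 * -2.330459 = 2.3305

2.3305


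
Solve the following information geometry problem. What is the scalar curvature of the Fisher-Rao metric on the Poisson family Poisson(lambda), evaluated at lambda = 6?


This family has a single free parameter, so its statistical manifold
is 1-dimensional. The Riemann curvature tensor of any 1-dimensional
Riemannian manifold vanishes identically, so R = 0.

0


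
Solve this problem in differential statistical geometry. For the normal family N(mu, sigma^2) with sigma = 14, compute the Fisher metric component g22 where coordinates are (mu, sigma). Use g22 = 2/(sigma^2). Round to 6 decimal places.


For the 2-parameter normal family, the Fisher metric has:
  g11 = 1/sigma^2, g22 = 2/sigma^2.
sigma = 14, sigma^2 = 196.
g22 = 0.010204

0.010204


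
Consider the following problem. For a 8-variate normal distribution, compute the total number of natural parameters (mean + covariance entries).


Exponential family dimension calculation:
For 8-dim MVN: mean has 8 params, covariance has 8*9/2 = 36 unique entries.
Total dim = 8 + 36 = 44.

44


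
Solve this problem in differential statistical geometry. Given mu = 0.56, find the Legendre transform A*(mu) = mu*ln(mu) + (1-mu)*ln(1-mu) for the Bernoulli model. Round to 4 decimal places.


Legendre transform for Bernoulli:
A*(mu) = mu*log(mu) + (1-mu)*log(1-mu).
mu = 0.56, 1-mu = 0.44.
mu*log(mu) = 0.56*log(0.56) = -0.324698.
(1-mu)*log(1-mu) = 0.44*log(0.44) = -0.361231.
A* = -0.324698 + -0.361231 = -0.6859

-0.6859


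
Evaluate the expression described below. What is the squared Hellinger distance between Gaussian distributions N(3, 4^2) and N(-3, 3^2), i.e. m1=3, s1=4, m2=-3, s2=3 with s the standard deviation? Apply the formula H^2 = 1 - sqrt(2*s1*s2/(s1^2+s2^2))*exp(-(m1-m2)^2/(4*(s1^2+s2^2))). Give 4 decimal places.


Squared Hellinger distance for Gaussians:
H^2 = 1 - sqrt(2*s1*s2/(s1^2+s2^2)) * exp(-(m1-m2)^2/(4*(s1^2+s2^2))).
s1^2 = 16, s2^2 = 9, s1^2+s2^2 = 25.
sqrt(2*4*3/(25)) = 0.979796.
(m1-m2)^2 = (6)^2 = 36.
exp(-36/(4*25)) = exp(-0.36) = 0.697676.
H^2 = 1 - 0.979796*0.697676 = 0.3164

0.3164


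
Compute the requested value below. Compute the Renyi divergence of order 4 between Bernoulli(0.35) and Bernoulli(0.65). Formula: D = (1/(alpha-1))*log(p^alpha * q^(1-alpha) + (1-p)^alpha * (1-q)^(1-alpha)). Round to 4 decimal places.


Renyi divergence of order alpha between Bernoulli distributions:
D = (1/(alpha-1))*log(p^alpha * q^(1-alpha) + (1-p)^alpha * (1-q)^(1-alpha)).
alpha = 4, p = 0.35, q = 0.65.
p^alpha * q^(1-alpha) = 0.35^4 * 0.65^-3 = 0.054643.
(1-p)^alpha * (1-q)^(1-alpha) = 0.65^4 * 0.35^-3 = 4.163411.
sum = 0.054643 + 4.163411 = 4.218054.
D = (1/3)*log(4.218054) = 0.4798

0.4798
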